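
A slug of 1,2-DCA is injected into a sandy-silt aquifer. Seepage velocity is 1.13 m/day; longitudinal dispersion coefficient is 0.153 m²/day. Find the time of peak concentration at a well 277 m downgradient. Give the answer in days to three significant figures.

For the 1D instantaneous-source solution, setting ∂C/∂t = 0 at fixed x gives v²t² + 2Dt − x² = 0, so t = (√(D² + v²x²) − D)/v².
√(D² + v²x²) = √(0.153² + 1.13² × 277²) = 313.0; v² = 1.2769.
t = (313.0 − 0.153)/1.2769 = 245 days (vs. the pure-advection estimate x/v = 245 d).

245 days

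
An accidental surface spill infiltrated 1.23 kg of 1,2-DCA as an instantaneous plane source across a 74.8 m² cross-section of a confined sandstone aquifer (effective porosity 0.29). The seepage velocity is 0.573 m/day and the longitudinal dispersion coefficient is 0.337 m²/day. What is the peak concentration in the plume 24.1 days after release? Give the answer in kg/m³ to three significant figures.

The peak of an instantaneous 1D plume sits at x = vt; there the Gaussian factor is 1 and C_max = M/(n_e·A·√(4πDt)), where n_e·A is the pore area the mass is dissolved in.
√(4πDt) = √(4π × 0.337 × 24.1) = 10.10 m, so C_max = 1.23/(0.29 × 74.8 × 10.10) = 0.00561 kg/m³.

0.00561 kg/m³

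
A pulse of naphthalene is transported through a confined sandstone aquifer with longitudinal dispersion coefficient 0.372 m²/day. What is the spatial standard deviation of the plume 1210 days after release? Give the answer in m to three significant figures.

Dispersive spreading gives a Gaussian with σ² = 2Dt; advection only shifts the center.
σ = √(2 × 0.372 × 1210) = 30.0 m.

30.0 m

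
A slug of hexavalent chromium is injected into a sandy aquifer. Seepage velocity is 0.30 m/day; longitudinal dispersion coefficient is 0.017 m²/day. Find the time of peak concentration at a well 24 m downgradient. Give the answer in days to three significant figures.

For the 1D instantaneous-source solution, setting ∂C/∂t = 0 at fixed x gives v²t² + 2Dt − x² = 0, so t = (√(D² + v²x²) − D)/v².
√(D² + v²x²) = √(0.017² + 0.30² × 24²) = 7.200; v² = 0.09.
t = (7.200 − 0.017)/0.09 = 79.8 days (vs. the pure-advection estimate x/v = 80.0 d).

79.8 days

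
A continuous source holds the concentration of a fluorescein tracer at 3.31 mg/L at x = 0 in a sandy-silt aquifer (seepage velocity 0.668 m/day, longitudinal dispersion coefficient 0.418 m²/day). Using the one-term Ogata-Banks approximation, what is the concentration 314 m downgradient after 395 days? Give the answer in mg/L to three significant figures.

For a continuous step input, C/C₀ ≈ ½·erfc((x−vt)/(2√(Dt))).
vt = 0.668 × 395 = 263.86 m and 2√(Dt) = 2√(0.418 × 395) = 25.70 m.
Argument (x−vt)/(2√(Dt)) = (314 − 263.86)/25.70 = 1.951; ½·erfc(1.951) = 0.002898.
C = 3.31 × 0.002898 = 0.00959 mg/L.

0.00959 mg/L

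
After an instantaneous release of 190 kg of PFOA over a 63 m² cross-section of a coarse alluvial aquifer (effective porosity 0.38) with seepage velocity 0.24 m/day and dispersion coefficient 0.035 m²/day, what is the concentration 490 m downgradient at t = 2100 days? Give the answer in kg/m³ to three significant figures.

0.134 kg/m³

For an instantaneous plane source, C(x,t) = M/(n_e·A·√(4πDt)) · exp(−(x−vt)²/(4Dt)), with n_e·A the pore (flow) area.
Plume center vt = 0.24 × 2100 = 504 m, so the well at 490 m is 14 m upgradient of the peak.
√(4πDt) = 30.39 m, giving peak height M/(n_e·A·√(4πDt)) = 190/(0.38 × 63 × 30.39) = 0.2612 kg/m³.
(x−vt)²/(4Dt) = (-14)²/(4 × 0.035 × 2100) = 0.6667; exp(−0.6667) = 0.5134.
C = 0.2612 × 0.5134 = 0.134 kg/m³.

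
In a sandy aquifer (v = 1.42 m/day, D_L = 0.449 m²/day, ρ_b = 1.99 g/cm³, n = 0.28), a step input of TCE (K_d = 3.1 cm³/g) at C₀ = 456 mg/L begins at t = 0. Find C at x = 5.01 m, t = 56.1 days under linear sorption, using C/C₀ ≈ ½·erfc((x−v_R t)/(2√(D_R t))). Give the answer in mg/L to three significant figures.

Retardation factor R = 1 + ρ_b·K_d/n = 1 + 1.99 × 3.1/0.28 = 23.03.
Sorption retards both mechanisms: v_R = v/R = 0.06166 m/day, D_R = D/R = 0.01950 m²/day.
v_R·t = 0.06166 × 56.1 = 3.459126 m; 2√(D_R t) = 2.092 m; argument = (5.01 − 3.459126)/2.092 = 0.7413.
C = C₀ × ½·erfc(0.7413) = 456 × 0.1472 = 67.1 mg/L.

67.1 mg/L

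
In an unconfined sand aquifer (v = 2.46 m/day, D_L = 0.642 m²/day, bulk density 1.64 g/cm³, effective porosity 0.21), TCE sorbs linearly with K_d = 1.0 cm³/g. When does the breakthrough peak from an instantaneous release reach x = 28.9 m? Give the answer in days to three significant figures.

Retardation factor R = 1 + ρ_b·K_d/n = 1 + 1.64 × 1.0/0.21 = 8.810.
Sorption retards both mechanisms: v_R = v/R = 0.2792 m/day, D_R = D/R = 0.07287 m²/day.
Peak time from v_R²t² + 2D_R t − x² = 0: t = (√(D_R² + v_R²x²) − D_R)/v_R².
√(D_R² + v_R²x²) = √(0.07287² + 0.2792² × 28.9²) = 8.069; v_R² = 0.07795.
t = (8.069 − 0.07287)/0.07795 = 103 days.

103 days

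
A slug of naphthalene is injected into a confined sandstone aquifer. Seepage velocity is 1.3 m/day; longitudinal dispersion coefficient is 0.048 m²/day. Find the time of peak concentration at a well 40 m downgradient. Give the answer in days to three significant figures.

30.7 days

For the 1D instantaneous-source solution, setting ∂C/∂t = 0 at fixed x gives v²t² + 2Dt − x² = 0, so t = (√(D² + v²x²) − D)/v².
√(D² + v²x²) = √(0.048² + 1.3² × 40²) = 52.00; v² = 1.69.
t = (52.00 − 0.048)/1.69 = 30.7 days (vs. the pure-advection estimate x/v = 30.8 d).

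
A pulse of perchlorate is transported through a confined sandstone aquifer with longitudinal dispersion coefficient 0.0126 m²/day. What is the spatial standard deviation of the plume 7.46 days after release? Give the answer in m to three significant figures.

0.434 m

Dispersive spreading gives a Gaussian with σ² = 2Dt; advection only shifts the center.
σ = √(2 × 0.0126 × 7.46) = 0.434 m.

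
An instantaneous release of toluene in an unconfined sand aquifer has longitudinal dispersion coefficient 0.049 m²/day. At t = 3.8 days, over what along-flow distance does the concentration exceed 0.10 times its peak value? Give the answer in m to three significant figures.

The plume is Gaussian with σ = √(2Dt) = √(2 × 0.049 × 3.8) = 0.6102 m.
C/C_peak = exp(−Δx²/(2σ²)) = 0.10 ⇒ Δx = σ·√(−2 ln 0.10) = 0.6102 × 2.146 = 1.309 m.
Width = 2Δx = 2.62 m.

2.62 m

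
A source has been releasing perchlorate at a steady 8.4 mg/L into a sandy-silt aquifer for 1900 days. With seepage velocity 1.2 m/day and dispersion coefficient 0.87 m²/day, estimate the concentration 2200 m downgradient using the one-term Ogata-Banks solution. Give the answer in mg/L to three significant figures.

For a continuous step input, C/C₀ ≈ ½·erfc((x−vt)/(2√(Dt))).
vt = 1.2 × 1900 = 2280 m and 2√(Dt) = 2√(0.87 × 1900) = 81.31 m.
Argument (x−vt)/(2√(Dt)) = (2200 − 2280)/81.31 = -0.9839; ½·erfc(-0.9839) = 0.9180.
C = 8.4 × 0.9180 = 7.71 mg/L.

7.71 mg/L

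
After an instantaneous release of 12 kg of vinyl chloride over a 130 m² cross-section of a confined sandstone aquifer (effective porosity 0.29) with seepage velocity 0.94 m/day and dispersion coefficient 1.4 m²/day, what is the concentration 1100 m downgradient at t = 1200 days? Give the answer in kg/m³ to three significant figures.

0.00195 kg/m³

For an instantaneous plane source, C(x,t) = M/(n_e·A·√(4πDt)) · exp(−(x−vt)²/(4Dt)), with n_e·A the pore (flow) area.
Plume center vt = 0.94 × 1200 = 1128 m, so the well at 1100 m is 28 m upgradient of the peak.
√(4πDt) = 145.3 m, giving peak height M/(n_e·A·√(4πDt)) = 12/(0.29 × 130 × 145.3) = 0.002191 kg/m³.
(x−vt)²/(4Dt) = (-28)²/(4 × 1.4 × 1200) = 0.1167; exp(−0.1167) = 0.8899.
C = 0.002191 × 0.8899 = 0.00195 kg/m³.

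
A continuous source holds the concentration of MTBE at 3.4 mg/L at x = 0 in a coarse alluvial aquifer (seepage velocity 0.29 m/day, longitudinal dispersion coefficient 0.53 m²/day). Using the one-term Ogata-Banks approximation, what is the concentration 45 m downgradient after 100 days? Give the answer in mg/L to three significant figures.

For a continuous step input, C/C₀ ≈ ½·erfc((x−vt)/(2√(Dt))).
vt = 0.29 × 100 = 29 m and 2√(Dt) = 2√(0.53 × 100) = 14.56 m.
Argument (x−vt)/(2√(Dt)) = (45 − 29)/14.56 = 1.099; ½·erfc(1.099) = 0.06007.
C = 3.4 × 0.06007 = 0.204 mg/L.

0.204 mg/L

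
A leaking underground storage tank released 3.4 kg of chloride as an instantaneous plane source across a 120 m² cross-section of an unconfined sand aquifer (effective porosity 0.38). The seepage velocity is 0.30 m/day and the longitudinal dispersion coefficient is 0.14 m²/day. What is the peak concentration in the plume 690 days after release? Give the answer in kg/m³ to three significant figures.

The peak of an instantaneous 1D plume sits at x = vt; there the Gaussian factor is 1 and C_max = M/(n_e·A·√(4πDt)), where n_e·A is the pore area the mass is dissolved in.
√(4πDt) = √(4π × 0.14 × 690) = 34.84 m, so C_max = 3.4/(0.38 × 120 × 34.84) = 0.00214 kg/m³.

0.00214 kg/m³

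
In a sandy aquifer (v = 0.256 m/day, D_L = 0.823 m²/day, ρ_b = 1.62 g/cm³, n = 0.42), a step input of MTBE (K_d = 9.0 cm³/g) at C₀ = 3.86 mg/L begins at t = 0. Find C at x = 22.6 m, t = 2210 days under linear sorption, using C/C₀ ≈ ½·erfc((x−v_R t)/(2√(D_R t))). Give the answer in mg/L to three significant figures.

0.971 mg/L

Retardation factor R = 1 + ρ_b·K_d/n = 1 + 1.62 × 9.0/0.42 = 35.71.
Sorption retards both mechanisms: v_R = v/R = 0.007169 m/day, D_R = D/R = 0.02305 m²/day.
v_R·t = 0.007169 × 2210 = 15.84349 m; 2√(D_R t) = 14.27 m; argument = (22.6 − 15.84349)/14.27 = 0.4735.
C = C₀ × ½·erfc(0.4735) = 3.86 × 0.2515 = 0.971 mg/L.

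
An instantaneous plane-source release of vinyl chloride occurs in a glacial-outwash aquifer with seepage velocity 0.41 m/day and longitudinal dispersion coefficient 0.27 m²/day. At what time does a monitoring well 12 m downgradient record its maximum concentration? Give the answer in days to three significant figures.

For the 1D instantaneous-source solution, setting ∂C/∂t = 0 at fixed x gives v²t² + 2Dt − x² = 0, so t = (√(D² + v²x²) − D)/v².
√(D² + v²x²) = √(0.27² + 0.41² × 12²) = 4.927; v² = 0.1681.
t = (4.927 − 0.27)/0.1681 = 27.7 days (vs. the pure-advection estimate x/v = 29.3 d).

27.7 days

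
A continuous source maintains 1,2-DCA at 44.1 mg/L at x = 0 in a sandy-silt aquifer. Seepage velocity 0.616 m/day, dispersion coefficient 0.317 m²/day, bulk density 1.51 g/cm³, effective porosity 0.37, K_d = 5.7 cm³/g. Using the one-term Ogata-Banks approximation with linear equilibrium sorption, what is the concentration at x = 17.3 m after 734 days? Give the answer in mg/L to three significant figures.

27.3 mg/L

Retardation factor R = 1 + ρ_b·K_d/n = 1 + 1.51 × 5.7/0.37 = 24.26.
Sorption retards both mechanisms: v_R = v/R = 0.02539 m/day, D_R = D/R = 0.01307 m²/day.
v_R·t = 0.02539 × 734 = 18.63626 m; 2√(D_R t) = 6.195 m; argument = (17.3 − 18.63626)/6.195 = -0.2157.
C = C₀ × ½·erfc(-0.2157) = 44.1 × 0.6198 = 27.3 mg/L.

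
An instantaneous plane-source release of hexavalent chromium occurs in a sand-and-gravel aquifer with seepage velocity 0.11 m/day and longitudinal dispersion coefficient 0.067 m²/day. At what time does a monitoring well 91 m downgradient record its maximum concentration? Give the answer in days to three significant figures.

822 days

For the 1D instantaneous-source solution, setting ∂C/∂t = 0 at fixed x gives v²t² + 2Dt − x² = 0, so t = (√(D² + v²x²) − D)/v².
√(D² + v²x²) = √(0.067² + 0.11² × 91²) = 10.01; v² = 0.0121.
t = (10.01 − 0.067)/0.0121 = 822 days (vs. the pure-advection estimate x/v = 827 d).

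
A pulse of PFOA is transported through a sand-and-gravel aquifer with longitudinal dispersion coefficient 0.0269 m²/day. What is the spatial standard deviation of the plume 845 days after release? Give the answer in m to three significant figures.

Dispersive spreading gives a Gaussian with σ² = 2Dt; advection only shifts the center.
σ = √(2 × 0.0269 × 845) = 6.74 m.

6.74 m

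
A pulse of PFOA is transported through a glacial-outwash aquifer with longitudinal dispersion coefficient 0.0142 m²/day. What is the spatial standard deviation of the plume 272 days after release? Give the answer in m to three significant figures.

Dispersive spreading gives a Gaussian with σ² = 2Dt; advection only shifts the center.
σ = √(2 × 0.0142 × 272) = 2.78 m.

2.78 m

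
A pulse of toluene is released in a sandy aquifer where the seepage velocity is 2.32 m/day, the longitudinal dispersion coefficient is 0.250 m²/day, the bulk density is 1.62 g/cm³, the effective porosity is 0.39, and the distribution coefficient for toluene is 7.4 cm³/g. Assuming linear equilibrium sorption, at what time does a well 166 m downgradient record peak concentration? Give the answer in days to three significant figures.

Retardation factor R = 1 + ρ_b·K_d/n = 1 + 1.62 × 7.4/0.39 = 31.74.
Sorption retards both mechanisms: v_R = v/R = 0.07309 m/day, D_R = D/R = 0.007876 m²/day.
Peak time from v_R²t² + 2D_R t − x² = 0: t = (√(D_R² + v_R²x²) − D_R)/v_R².
√(D_R² + v_R²x²) = √(0.007876² + 0.07309² × 166²) = 12.13; v_R² = 0.005342.
t = (12.13 − 0.007876)/0.005342 = 2270 days.

2270 days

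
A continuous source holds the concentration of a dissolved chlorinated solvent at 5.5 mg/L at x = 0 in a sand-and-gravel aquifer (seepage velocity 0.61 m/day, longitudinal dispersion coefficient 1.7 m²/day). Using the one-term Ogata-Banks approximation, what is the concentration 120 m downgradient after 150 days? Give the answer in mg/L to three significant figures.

For a continuous step input, C/C₀ ≈ ½·erfc((x−vt)/(2√(Dt))).
vt = 0.61 × 150 = 91.5 m and 2√(Dt) = 2√(1.7 × 150) = 31.94 m.
Argument (x−vt)/(2√(Dt)) = (120 − 91.5)/31.94 = 0.8923; ½·erfc(0.8923) = 0.1035.
C = 5.5 × 0.1035 = 0.569 mg/L.

0.569 mg/L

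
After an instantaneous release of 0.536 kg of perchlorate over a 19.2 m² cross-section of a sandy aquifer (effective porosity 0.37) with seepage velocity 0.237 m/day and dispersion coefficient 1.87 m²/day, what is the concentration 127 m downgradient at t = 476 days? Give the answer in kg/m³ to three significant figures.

0.000674 kg/m³

For an instantaneous plane source, C(x,t) = M/(n_e·A·√(4πDt)) · exp(−(x−vt)²/(4Dt)), with n_e·A the pore (flow) area.
Plume center vt = 0.237 × 476 = 112.812 m, so the well at 127 m is 14.188 m downgradient of the peak.
√(4πDt) = 105.8 m, giving peak height M/(n_e·A·√(4πDt)) = 0.536/(0.37 × 19.2 × 105.8) = 0.0007131 kg/m³.
(x−vt)²/(4Dt) = (14.188)²/(4 × 1.87 × 476) = 0.05654; exp(−0.05654) = 0.9450.
C = 0.0007131 × 0.9450 = 0.000674 kg/m³.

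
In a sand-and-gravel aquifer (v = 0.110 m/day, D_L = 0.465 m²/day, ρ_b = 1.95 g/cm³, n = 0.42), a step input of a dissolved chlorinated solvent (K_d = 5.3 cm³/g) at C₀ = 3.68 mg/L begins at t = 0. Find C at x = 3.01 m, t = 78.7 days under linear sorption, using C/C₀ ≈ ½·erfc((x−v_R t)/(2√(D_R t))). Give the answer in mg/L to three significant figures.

Retardation factor R = 1 + ρ_b·K_d/n = 1 + 1.95 × 5.3/0.42 = 25.61.
Sorption retards both mechanisms: v_R = v/R = 0.004295 m/day, D_R = D/R = 0.01816 m²/day.
v_R·t = 0.004295 × 78.7 = 0.3380165 m; 2√(D_R t) = 2.391 m; argument = (3.01 − 0.3380165)/2.391 = 1.118.
C = C₀ × ½·erfc(1.118) = 3.68 × 0.05693 = 0.210 mg/L.

0.210 mg/L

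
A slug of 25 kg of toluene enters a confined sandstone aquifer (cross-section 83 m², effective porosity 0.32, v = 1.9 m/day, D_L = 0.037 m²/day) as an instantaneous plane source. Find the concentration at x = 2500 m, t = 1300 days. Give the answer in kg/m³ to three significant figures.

0.000356 kg/m³

For an instantaneous plane source, C(x,t) = M/(n_e·A·√(4πDt)) · exp(−(x−vt)²/(4Dt)), with n_e·A the pore (flow) area.
Plume center vt = 1.9 × 1300 = 2470 m, so the well at 2500 m is 30 m downgradient of the peak.
√(4πDt) = 24.59 m, giving peak height M/(n_e·A·√(4πDt)) = 25/(0.32 × 83 × 24.59) = 0.03828 kg/m³.
(x−vt)²/(4Dt) = (30)²/(4 × 0.037 × 1300) = 4.678; exp(−4.678) = 0.009298.
C = 0.03828 × 0.009298 = 0.000356 kg/m³.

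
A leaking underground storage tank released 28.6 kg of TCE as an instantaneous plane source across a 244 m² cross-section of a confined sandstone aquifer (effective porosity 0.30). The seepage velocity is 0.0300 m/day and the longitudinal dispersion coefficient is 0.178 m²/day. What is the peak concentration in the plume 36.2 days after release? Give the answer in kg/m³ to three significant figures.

0.0434 kg/m³

The peak of an instantaneous 1D plume sits at x = vt; there the Gaussian factor is 1 and C_max = M/(n_e·A·√(4πDt)), where n_e·A is the pore area the mass is dissolved in.
√(4πDt) = √(4π × 0.178 × 36.2) = 8.998 m, so C_max = 28.6/(0.30 × 244 × 8.998) = 0.0434 kg/m³.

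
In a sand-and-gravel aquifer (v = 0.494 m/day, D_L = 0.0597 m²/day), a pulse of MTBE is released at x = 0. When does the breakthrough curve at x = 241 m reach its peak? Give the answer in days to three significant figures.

For the 1D instantaneous-source solution, setting ∂C/∂t = 0 at fixed x gives v²t² + 2Dt − x² = 0, so t = (√(D² + v²x²) − D)/v².
√(D² + v²x²) = √(0.0597² + 0.494² × 241²) = 119.1; v² = 0.244036.
t = (119.1 − 0.0597)/0.244036 = 488 days (vs. the pure-advection estimate x/v = 488 d).

488 days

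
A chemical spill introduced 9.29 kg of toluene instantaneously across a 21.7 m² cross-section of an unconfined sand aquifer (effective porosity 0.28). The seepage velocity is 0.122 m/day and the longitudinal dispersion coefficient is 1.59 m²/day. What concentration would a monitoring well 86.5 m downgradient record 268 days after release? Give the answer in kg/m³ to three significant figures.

0.00382 kg/m³

For an instantaneous plane source, C(x,t) = M/(n_e·A·√(4πDt)) · exp(−(x−vt)²/(4Dt)), with n_e·A the pore (flow) area.
Plume center vt = 0.122 × 268 = 32.696 m, so the well at 86.5 m is 53.804 m downgradient of the peak.
√(4πDt) = 73.18 m, giving peak height M/(n_e·A·√(4πDt)) = 9.29/(0.28 × 21.7 × 73.18) = 0.02089 kg/m³.
(x−vt)²/(4Dt) = (53.804)²/(4 × 1.59 × 268) = 1.698; exp(−1.698) = 0.1830.
C = 0.02089 × 0.1830 = 0.00382 kg/m³.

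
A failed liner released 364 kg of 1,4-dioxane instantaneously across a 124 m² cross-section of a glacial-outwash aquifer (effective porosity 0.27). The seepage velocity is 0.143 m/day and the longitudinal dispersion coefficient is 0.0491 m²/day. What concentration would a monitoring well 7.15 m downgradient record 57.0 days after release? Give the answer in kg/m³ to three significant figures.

For an instantaneous plane source, C(x,t) = M/(n_e·A·√(4πDt)) · exp(−(x−vt)²/(4Dt)), with n_e·A the pore (flow) area.
Plume center vt = 0.143 × 57.0 = 8.151 m, so the well at 7.15 m is 1.001 m upgradient of the peak.
√(4πDt) = 5.930 m, giving peak height M/(n_e·A·√(4πDt)) = 364/(0.27 × 124 × 5.930) = 1.833 kg/m³.
(x−vt)²/(4Dt) = (-1.001)²/(4 × 0.0491 × 57.0) = 0.08951; exp(−0.08951) = 0.9144.
C = 1.833 × 0.9144 = 1.68 kg/m³.

1.68 kg/m³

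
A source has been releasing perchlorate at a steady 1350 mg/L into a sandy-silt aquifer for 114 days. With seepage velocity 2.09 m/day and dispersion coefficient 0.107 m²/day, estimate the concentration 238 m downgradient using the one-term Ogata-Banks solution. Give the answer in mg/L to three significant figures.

703 mg/L

For a continuous step input, C/C₀ ≈ ½·erfc((x−vt)/(2√(Dt))).
vt = 2.09 × 114 = 238.26 m and 2√(Dt) = 2√(0.107 × 114) = 6.985 m.
Argument (x−vt)/(2√(Dt)) = (238 − 238.26)/6.985 = -0.03722; ½·erfc(-0.03722) = 0.5210.
C = 1350 × 0.5210 = 703 mg/L.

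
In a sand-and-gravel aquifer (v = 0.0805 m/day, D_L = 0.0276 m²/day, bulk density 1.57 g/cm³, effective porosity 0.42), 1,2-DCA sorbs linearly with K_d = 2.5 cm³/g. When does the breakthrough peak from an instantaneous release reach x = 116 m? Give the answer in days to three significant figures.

14900 days

Retardation factor R = 1 + ρ_b·K_d/n = 1 + 1.57 × 2.5/0.42 = 10.35.
Sorption retards both mechanisms: v_R = v/R = 0.007778 m/day, D_R = D/R = 0.002667 m²/day.
Peak time from v_R²t² + 2D_R t − x² = 0: t = (√(D_R² + v_R²x²) − D_R)/v_R².
√(D_R² + v_R²x²) = √(0.002667² + 0.007778² × 116²) = 0.9023; v_R² = 6.050e-05.
t = (0.9023 − 0.002667)/6.050e-05 = 14900 days.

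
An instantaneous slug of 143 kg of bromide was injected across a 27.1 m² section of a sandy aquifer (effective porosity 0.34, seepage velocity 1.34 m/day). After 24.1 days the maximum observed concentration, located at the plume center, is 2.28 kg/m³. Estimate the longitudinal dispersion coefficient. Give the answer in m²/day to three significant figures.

0.153 m²/day

At the plume center C_max = M/(n_e·A·√(4πDt)), so D = M²/(4πt·(n_e·A·C_max)²).
n_e·A·C_max = 0.34 × 27.1 × 2.28 = 21.01 kg/m.
D = 143²/(4π × 24.1 × 21.01²) = 0.153 m²/day.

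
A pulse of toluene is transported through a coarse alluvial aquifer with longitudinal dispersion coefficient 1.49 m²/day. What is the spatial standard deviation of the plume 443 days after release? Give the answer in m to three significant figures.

36.3 m

Dispersive spreading gives a Gaussian with σ² = 2Dt; advection only shifts the center.
σ = √(2 × 1.49 × 443) = 36.3 m.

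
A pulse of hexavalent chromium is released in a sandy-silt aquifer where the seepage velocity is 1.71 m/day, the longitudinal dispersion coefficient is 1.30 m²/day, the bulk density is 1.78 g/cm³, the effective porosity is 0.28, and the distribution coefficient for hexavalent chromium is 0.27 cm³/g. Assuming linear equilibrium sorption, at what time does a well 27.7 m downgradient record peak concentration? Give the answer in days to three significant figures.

Retardation factor R = 1 + ρ_b·K_d/n = 1 + 1.78 × 0.27/0.28 = 2.716.
Sorption retards both mechanisms: v_R = v/R = 0.6296 m/day, D_R = D/R = 0.4786 m²/day.
Peak time from v_R²t² + 2D_R t − x² = 0: t = (√(D_R² + v_R²x²) − D_R)/v_R².
√(D_R² + v_R²x²) = √(0.4786² + 0.6296² × 27.7²) = 17.45; v_R² = 0.3964.
t = (17.45 − 0.4786)/0.3964 = 42.8 days.

42.8 days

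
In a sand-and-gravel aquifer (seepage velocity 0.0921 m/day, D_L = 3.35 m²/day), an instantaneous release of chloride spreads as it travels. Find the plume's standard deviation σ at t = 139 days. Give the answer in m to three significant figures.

Dispersive spreading gives a Gaussian with σ² = 2Dt; advection only shifts the center.
σ = √(2 × 3.35 × 139) = 30.5 m.

30.5 m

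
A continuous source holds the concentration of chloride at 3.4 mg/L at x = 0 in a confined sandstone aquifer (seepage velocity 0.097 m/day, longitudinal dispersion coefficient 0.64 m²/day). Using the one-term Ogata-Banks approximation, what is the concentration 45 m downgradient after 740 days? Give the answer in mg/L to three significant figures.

2.75 mg/L

For a continuous step input, C/C₀ ≈ ½·erfc((x−vt)/(2√(Dt))).
vt = 0.097 × 740 = 71.78 m and 2√(Dt) = 2√(0.64 × 740) = 43.52 m.
Argument (x−vt)/(2√(Dt)) = (45 − 71.78)/43.52 = -0.6153; ½·erfc(-0.6153) = 0.8079.
C = 3.4 × 0.8079 = 2.75 mg/L.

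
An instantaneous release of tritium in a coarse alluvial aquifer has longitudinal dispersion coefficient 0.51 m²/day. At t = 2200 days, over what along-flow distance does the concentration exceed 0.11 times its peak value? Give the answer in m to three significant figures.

199 m

The plume is Gaussian with σ = √(2Dt) = √(2 × 0.51 × 2200) = 47.37 m.
C/C_peak = exp(−Δx²/(2σ²)) = 0.11 ⇒ Δx = σ·√(−2 ln 0.11) = 47.37 × 2.101 = 99.52 m.
Width = 2Δx = 199 m.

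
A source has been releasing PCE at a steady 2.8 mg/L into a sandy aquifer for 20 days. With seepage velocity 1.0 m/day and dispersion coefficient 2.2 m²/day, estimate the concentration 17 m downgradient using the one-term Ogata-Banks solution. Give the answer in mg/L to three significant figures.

For a continuous step input, C/C₀ ≈ ½·erfc((x−vt)/(2√(Dt))).
vt = 1.0 × 20 = 20 m and 2√(Dt) = 2√(2.2 × 20) = 13.27 m.
Argument (x−vt)/(2√(Dt)) = (17 − 20)/13.27 = -0.2261; ½·erfc(-0.2261) = 0.6254.
C = 2.8 × 0.6254 = 1.75 mg/L.

1.75 mg/L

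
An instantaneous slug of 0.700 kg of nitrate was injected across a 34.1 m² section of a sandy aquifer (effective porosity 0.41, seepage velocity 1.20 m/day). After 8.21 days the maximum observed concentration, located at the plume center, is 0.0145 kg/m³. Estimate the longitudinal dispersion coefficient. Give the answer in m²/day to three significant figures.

At the plume center C_max = M/(n_e·A·√(4πDt)), so D = M²/(4πt·(n_e·A·C_max)²).
n_e·A·C_max = 0.41 × 34.1 × 0.0145 = 0.2027 kg/m.
D = 0.700²/(4π × 8.21 × 0.2027²) = 0.116 m²/day.

0.116 m²/day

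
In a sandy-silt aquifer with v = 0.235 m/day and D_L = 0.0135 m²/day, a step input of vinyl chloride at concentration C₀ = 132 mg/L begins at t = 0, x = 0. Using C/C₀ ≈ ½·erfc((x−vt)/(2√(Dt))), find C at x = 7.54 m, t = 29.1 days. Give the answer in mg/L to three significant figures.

For a continuous step input, C/C₀ ≈ ½·erfc((x−vt)/(2√(Dt))).
vt = 0.235 × 29.1 = 6.8385 m and 2√(Dt) = 2√(0.0135 × 29.1) = 1.254 m.
Argument (x−vt)/(2√(Dt)) = (7.54 − 6.8385)/1.254 = 0.5594; ½·erfc(0.5594) = 0.2144.
C = 132 × 0.2144 = 28.3 mg/L.

28.3 mg/L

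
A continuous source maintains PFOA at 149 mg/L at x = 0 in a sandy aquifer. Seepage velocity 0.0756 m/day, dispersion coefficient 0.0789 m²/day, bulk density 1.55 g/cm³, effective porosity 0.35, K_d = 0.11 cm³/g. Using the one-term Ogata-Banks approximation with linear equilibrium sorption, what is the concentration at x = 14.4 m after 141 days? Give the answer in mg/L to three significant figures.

Retardation factor R = 1 + ρ_b·K_d/n = 1 + 1.55 × 0.11/0.35 = 1.487.
Sorption retards both mechanisms: v_R = v/R = 0.05084 m/day, D_R = D/R = 0.05306 m²/day.
v_R·t = 0.05084 × 141 = 7.16844 m; 2√(D_R t) = 5.470 m; argument = (14.4 − 7.16844)/5.470 = 1.322.
C = C₀ × ½·erfc(1.322) = 149 × 0.03077 = 4.58 mg/L.

4.58 mg/L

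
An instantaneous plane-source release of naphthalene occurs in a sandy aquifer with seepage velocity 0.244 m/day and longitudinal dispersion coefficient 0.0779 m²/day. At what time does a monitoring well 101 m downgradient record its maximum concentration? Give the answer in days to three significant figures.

413 days

For the 1D instantaneous-source solution, setting ∂C/∂t = 0 at fixed x gives v²t² + 2Dt − x² = 0, so t = (√(D² + v²x²) − D)/v².
√(D² + v²x²) = √(0.0779² + 0.244² × 101²) = 24.64; v² = 0.059536.
t = (24.64 − 0.0779)/0.059536 = 413 days (vs. the pure-advection estimate x/v = 414 d).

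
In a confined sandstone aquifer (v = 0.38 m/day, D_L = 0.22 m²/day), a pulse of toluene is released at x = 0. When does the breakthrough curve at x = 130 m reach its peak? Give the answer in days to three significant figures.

341 days

For the 1D instantaneous-source solution, setting ∂C/∂t = 0 at fixed x gives v²t² + 2Dt − x² = 0, so t = (√(D² + v²x²) − D)/v².
√(D² + v²x²) = √(0.22² + 0.38² × 130²) = 49.40; v² = 0.1444.
t = (49.40 − 0.22)/0.1444 = 341 days (vs. the pure-advection estimate x/v = 342 d).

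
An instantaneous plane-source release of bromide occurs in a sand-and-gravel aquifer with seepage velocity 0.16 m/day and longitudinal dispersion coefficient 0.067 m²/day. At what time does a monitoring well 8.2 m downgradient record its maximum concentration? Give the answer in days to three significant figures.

For the 1D instantaneous-source solution, setting ∂C/∂t = 0 at fixed x gives v²t² + 2Dt − x² = 0, so t = (√(D² + v²x²) − D)/v².
√(D² + v²x²) = √(0.067² + 0.16² × 8.2²) = 1.314; v² = 0.0256.
t = (1.314 − 0.067)/0.0256 = 48.7 days (vs. the pure-advection estimate x/v = 51.2 d).

48.7 days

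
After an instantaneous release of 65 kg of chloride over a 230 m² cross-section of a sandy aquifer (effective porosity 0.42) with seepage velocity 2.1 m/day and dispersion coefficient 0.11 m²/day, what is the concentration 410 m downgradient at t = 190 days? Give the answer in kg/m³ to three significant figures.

0.00977 kg/m³

For an instantaneous plane source, C(x,t) = M/(n_e·A·√(4πDt)) · exp(−(x−vt)²/(4Dt)), with n_e·A the pore (flow) area.
Plume center vt = 2.1 × 190 = 399 m, so the well at 410 m is 11 m downgradient of the peak.
√(4πDt) = 16.21 m, giving peak height M/(n_e·A·√(4πDt)) = 65/(0.42 × 230 × 16.21) = 0.04151 kg/m³.
(x−vt)²/(4Dt) = (11)²/(4 × 0.11 × 190) = 1.447; exp(−1.447) = 0.2353.
C = 0.04151 × 0.2353 = 0.00977 kg/m³.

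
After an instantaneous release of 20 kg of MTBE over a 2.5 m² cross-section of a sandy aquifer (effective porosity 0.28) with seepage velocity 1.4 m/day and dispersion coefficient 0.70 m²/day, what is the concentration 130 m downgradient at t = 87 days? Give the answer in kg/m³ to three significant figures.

0.784 kg/m³

For an instantaneous plane source, C(x,t) = M/(n_e·A·√(4πDt)) · exp(−(x−vt)²/(4Dt)), with n_e·A the pore (flow) area.
Plume center vt = 1.4 × 87 = 121.8 m, so the well at 130 m is 8.2 m downgradient of the peak.
√(4πDt) = 27.66 m, giving peak height M/(n_e·A·√(4πDt)) = 20/(0.28 × 2.5 × 27.66) = 1.033 kg/m³.
(x−vt)²/(4Dt) = (8.2)²/(4 × 0.70 × 87) = 0.2760; exp(−0.2760) = 0.7588.
C = 1.033 × 0.7588 = 0.784 kg/m³.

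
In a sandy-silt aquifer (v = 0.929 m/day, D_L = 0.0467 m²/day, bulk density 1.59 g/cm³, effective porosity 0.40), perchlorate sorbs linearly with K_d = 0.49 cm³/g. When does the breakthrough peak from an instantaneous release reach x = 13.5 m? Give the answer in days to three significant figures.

42.7 days

Retardation factor R = 1 + ρ_b·K_d/n = 1 + 1.59 × 0.49/0.40 = 2.948.
Sorption retards both mechanisms: v_R = v/R = 0.3151 m/day, D_R = D/R = 0.01584 m²/day.
Peak time from v_R²t² + 2D_R t − x² = 0: t = (√(D_R² + v_R²x²) − D_R)/v_R².
√(D_R² + v_R²x²) = √(0.01584² + 0.3151² × 13.5²) = 4.254; v_R² = 0.09929.
t = (4.254 − 0.01584)/0.09929 = 42.7 days.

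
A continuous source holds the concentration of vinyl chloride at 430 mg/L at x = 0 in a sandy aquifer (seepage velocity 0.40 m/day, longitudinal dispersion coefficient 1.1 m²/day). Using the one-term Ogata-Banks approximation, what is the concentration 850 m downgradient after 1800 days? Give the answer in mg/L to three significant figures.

8.35 mg/L

For a continuous step input, C/C₀ ≈ ½·erfc((x−vt)/(2√(Dt))).
vt = 0.40 × 1800 = 720 m and 2√(Dt) = 2√(1.1 × 1800) = 88.99 m.
Argument (x−vt)/(2√(Dt)) = (850 − 720)/88.99 = 1.461; ½·erfc(1.461) = 0.01941.
C = 430 × 0.01941 = 8.35 mg/L.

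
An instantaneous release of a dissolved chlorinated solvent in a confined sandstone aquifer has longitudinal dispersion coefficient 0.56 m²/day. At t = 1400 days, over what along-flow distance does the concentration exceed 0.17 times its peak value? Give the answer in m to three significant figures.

The plume is Gaussian with σ = √(2Dt) = √(2 × 0.56 × 1400) = 39.60 m.
C/C_peak = exp(−Δx²/(2σ²)) = 0.17 ⇒ Δx = σ·√(−2 ln 0.17) = 39.60 × 1.883 = 74.57 m.
Width = 2Δx = 149 m.

149 m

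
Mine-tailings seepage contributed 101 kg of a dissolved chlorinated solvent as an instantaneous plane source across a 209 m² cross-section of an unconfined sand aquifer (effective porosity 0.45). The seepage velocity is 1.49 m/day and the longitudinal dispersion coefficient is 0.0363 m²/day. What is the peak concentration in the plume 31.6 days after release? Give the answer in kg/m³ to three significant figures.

The peak of an instantaneous 1D plume sits at x = vt; there the Gaussian factor is 1 and C_max = M/(n_e·A·√(4πDt)), where n_e·A is the pore area the mass is dissolved in.
√(4πDt) = √(4π × 0.0363 × 31.6) = 3.797 m, so C_max = 101/(0.45 × 209 × 3.797) = 0.283 kg/m³.

0.283 kg/m³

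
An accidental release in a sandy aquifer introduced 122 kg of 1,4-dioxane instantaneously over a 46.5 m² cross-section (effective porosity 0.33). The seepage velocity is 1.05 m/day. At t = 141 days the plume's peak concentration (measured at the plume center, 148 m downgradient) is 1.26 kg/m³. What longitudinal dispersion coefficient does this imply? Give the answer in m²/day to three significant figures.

0.0225 m²/day

At the plume center C_max = M/(n_e·A·√(4πDt)), so D = M²/(4πt·(n_e·A·C_max)²).
n_e·A·C_max = 0.33 × 46.5 × 1.26 = 19.33 kg/m.
D = 122²/(4π × 141 × 19.33²) = 0.0225 m²/day.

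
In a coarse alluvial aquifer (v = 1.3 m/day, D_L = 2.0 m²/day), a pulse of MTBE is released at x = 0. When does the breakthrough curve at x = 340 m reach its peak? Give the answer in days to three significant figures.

For the 1D instantaneous-source solution, setting ∂C/∂t = 0 at fixed x gives v²t² + 2Dt − x² = 0, so t = (√(D² + v²x²) − D)/v².
√(D² + v²x²) = √(2.0² + 1.3² × 340²) = 442.0; v² = 1.69.
t = (442.0 − 2.0)/1.69 = 260 days (vs. the pure-advection estimate x/v = 262 d).

260 days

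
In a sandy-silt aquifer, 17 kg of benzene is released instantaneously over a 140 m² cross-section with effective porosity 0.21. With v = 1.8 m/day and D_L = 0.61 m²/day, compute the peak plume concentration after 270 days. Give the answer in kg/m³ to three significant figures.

0.0127 kg/m³

The peak of an instantaneous 1D plume sits at x = vt; there the Gaussian factor is 1 and C_max = M/(n_e·A·√(4πDt)), where n_e·A is the pore area the mass is dissolved in.
√(4πDt) = √(4π × 0.61 × 270) = 45.49 m, so C_max = 17/(0.21 × 140 × 45.49) = 0.0127 kg/m³.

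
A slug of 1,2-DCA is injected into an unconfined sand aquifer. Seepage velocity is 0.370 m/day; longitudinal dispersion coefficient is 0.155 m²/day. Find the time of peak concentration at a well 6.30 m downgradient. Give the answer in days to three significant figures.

For the 1D instantaneous-source solution, setting ∂C/∂t = 0 at fixed x gives v²t² + 2Dt − x² = 0, so t = (√(D² + v²x²) − D)/v².
√(D² + v²x²) = √(0.155² + 0.370² × 6.30²) = 2.336; v² = 0.1369.
t = (2.336 − 0.155)/0.1369 = 15.9 days (vs. the pure-advection estimate x/v = 17.0 d).

15.9 days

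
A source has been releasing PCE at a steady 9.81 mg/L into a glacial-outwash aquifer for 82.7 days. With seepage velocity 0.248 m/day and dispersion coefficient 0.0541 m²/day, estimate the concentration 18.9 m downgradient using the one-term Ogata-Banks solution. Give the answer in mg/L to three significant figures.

For a continuous step input, C/C₀ ≈ ½·erfc((x−vt)/(2√(Dt))).
vt = 0.248 × 82.7 = 20.5096 m and 2√(Dt) = 2√(0.0541 × 82.7) = 4.230 m.
Argument (x−vt)/(2√(Dt)) = (18.9 − 20.5096)/4.230 = -0.3805; ½·erfc(-0.3805) = 0.7047.
C = 9.81 × 0.7047 = 6.91 mg/L.

6.91 mg/L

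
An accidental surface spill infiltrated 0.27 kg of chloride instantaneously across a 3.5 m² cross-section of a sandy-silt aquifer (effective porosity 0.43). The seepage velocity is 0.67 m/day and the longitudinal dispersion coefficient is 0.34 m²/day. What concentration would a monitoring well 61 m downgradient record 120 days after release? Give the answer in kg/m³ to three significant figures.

For an instantaneous plane source, C(x,t) = M/(n_e·A·√(4πDt)) · exp(−(x−vt)²/(4Dt)), with n_e·A the pore (flow) area.
Plume center vt = 0.67 × 120 = 80.4 m, so the well at 61 m is 19.4 m upgradient of the peak.
√(4πDt) = 22.64 m, giving peak height M/(n_e·A·√(4πDt)) = 0.27/(0.43 × 3.5 × 22.64) = 0.007924 kg/m³.
(x−vt)²/(4Dt) = (-19.4)²/(4 × 0.34 × 120) = 2.306; exp(−2.306) = 0.09966.
C = 0.007924 × 0.09966 = 0.000790 kg/m³.

0.000790 kg/m³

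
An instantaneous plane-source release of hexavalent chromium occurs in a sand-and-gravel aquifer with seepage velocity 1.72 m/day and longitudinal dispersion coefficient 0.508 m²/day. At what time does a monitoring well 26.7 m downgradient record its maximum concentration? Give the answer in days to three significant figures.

For the 1D instantaneous-source solution, setting ∂C/∂t = 0 at fixed x gives v²t² + 2Dt − x² = 0, so t = (√(D² + v²x²) − D)/v².
√(D² + v²x²) = √(0.508² + 1.72² × 26.7²) = 45.93; v² = 2.9584.
t = (45.93 − 0.508)/2.9584 = 15.4 days (vs. the pure-advection estimate x/v = 15.5 d).

15.4 days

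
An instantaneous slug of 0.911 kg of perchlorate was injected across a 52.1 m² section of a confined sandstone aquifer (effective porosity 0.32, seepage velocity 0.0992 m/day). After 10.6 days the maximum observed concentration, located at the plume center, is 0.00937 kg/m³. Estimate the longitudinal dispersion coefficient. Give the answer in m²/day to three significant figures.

At the plume center C_max = M/(n_e·A·√(4πDt)), so D = M²/(4πt·(n_e·A·C_max)²).
n_e·A·C_max = 0.32 × 52.1 × 0.00937 = 0.1562 kg/m.
D = 0.911²/(4π × 10.6 × 0.1562²) = 0.255 m²/day.

0.255 m²/day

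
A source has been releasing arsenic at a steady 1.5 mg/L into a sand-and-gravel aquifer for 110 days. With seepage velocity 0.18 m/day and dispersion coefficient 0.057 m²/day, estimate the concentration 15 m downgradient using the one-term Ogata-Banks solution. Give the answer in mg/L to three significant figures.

1.37 mg/L

For a continuous step input, C/C₀ ≈ ½·erfc((x−vt)/(2√(Dt))).
vt = 0.18 × 110 = 19.8 m and 2√(Dt) = 2√(0.057 × 110) = 5.008 m.
Argument (x−vt)/(2√(Dt)) = (15 − 19.8)/5.008 = -0.9585; ½·erfc(-0.9585) = 0.9124.
C = 1.5 × 0.9124 = 1.37 mg/L.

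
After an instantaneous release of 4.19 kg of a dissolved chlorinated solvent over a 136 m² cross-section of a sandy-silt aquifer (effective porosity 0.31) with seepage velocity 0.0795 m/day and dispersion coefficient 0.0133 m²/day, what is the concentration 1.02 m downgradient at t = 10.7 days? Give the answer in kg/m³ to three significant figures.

For an instantaneous plane source, C(x,t) = M/(n_e·A·√(4πDt)) · exp(−(x−vt)²/(4Dt)), with n_e·A the pore (flow) area.
Plume center vt = 0.0795 × 10.7 = 0.85065 m, so the well at 1.02 m is 0.16935 m downgradient of the peak.
√(4πDt) = 1.337 m, giving peak height M/(n_e·A·√(4πDt)) = 4.19/(0.31 × 136 × 1.337) = 0.07433 kg/m³.
(x−vt)²/(4Dt) = (0.16935)²/(4 × 0.0133 × 10.7) = 0.05038; exp(−0.05038) = 0.9509.
C = 0.07433 × 0.9509 = 0.0707 kg/m³.

0.0707 kg/m³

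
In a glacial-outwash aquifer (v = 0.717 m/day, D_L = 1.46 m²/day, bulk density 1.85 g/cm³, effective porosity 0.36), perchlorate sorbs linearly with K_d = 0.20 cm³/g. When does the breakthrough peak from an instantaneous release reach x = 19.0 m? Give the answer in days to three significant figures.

Retardation factor R = 1 + ρ_b·K_d/n = 1 + 1.85 × 0.20/0.36 = 2.028.
Sorption retards both mechanisms: v_R = v/R = 0.3536 m/day, D_R = D/R = 0.7199 m²/day.
Peak time from v_R²t² + 2D_R t − x² = 0: t = (√(D_R² + v_R²x²) − D_R)/v_R².
√(D_R² + v_R²x²) = √(0.7199² + 0.3536² × 19.0²) = 6.757; v_R² = 0.1250.
t = (6.757 − 0.7199)/0.1250 = 48.3 days.

48.3 days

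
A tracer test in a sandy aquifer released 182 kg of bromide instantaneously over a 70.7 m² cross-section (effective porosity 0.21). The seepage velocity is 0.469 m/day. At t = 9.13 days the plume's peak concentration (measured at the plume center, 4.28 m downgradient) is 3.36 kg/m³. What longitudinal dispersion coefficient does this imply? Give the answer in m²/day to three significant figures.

0.116 m²/day

At the plume center C_max = M/(n_e·A·√(4πDt)), so D = M²/(4πt·(n_e·A·C_max)²).
n_e·A·C_max = 0.21 × 70.7 × 3.36 = 49.89 kg/m.
D = 182²/(4π × 9.13 × 49.89²) = 0.116 m²/day.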